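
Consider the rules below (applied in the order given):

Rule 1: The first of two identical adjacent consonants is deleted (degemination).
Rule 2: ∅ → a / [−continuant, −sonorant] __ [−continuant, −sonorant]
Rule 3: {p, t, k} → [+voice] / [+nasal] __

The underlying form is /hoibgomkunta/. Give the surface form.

Rule 1 (degemination): no segment meets the environment; /hoibgomkunta/ is unchanged.
Rule 2 (stop-cluster a-epenthesis): /b/ and /g/ form a stop–stop cluster, so [a] is inserted between them. /hoibgomkunta/ → hoibagomkunta.
Rule 3 (post-nasal voicing): /k/ is a voiceless stop immediately after the nasal /m/, so it voices to [g]. /t/ is a voiceless stop immediately after the nasal /n/, so it voices to [d]. /hoibagomkunta/ → hoibagomgunda.

hoibagomgunda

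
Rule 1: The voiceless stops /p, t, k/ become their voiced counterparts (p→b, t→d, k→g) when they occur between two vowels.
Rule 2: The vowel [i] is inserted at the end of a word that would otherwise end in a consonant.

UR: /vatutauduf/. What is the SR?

Rule 1 (intervocalic voicing): /t/ is a voiceless stop between vowels /a/ and /u/, so it voices to [d]. /t/ is a voiceless stop between vowels /u/ and /a/, so it voices to [d]. /vatutauduf/ → vadudauduf.
Rule 2 (final i-epenthesis): the form ends in the consonant /f/, so [i] is inserted word-finally. /vadudauduf/ → vadudaudufi.

vadudaudufi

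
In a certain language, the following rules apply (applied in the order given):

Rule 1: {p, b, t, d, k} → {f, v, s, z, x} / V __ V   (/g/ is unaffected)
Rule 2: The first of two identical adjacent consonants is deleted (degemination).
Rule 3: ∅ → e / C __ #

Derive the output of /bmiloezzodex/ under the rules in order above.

bmiloezozexe

Rule 1 (intervocalic spirantization): /d/ is a stop between vowels /o/ and /e/, so it spirantizes to the fricative [z]. /bmiloezzodex/ → bmiloezzozex.
Rule 2 (degemination): /zz/ is a geminate; the first /z/ deletes. /bmiloezzozex/ → bmiloezozex.
Rule 3 (final e-epenthesis): the form ends in the consonant /x/, so [e] is inserted word-finally. /bmiloezozex/ → bmiloezozexe.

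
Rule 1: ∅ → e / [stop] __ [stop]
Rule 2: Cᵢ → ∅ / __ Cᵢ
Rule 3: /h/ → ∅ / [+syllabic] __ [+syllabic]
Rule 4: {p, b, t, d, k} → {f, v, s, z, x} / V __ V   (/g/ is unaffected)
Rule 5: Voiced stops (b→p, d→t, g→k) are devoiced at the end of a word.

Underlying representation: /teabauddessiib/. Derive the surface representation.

teavauzezesiip

Rule 1 (stop-cluster e-epenthesis): /d/ and /d/ form a stop–stop cluster, so [e] is inserted between them. /teabauddessiib/ → teabaudedessiib.
Rule 2 (degemination): /ss/ is a geminate; the first /s/ deletes. /teabaudedessiib/ → teabaudedesiib.
Rule 3 (intervocalic h-deletion): no segment meets the environment; /teabaudedesiib/ is unchanged.
Rule 4 (intervocalic spirantization): /b/ is a stop between vowels /a/ and /a/, so it spirantizes to the fricative [v]. /d/ is a stop between vowels /u/ and /e/, so it spirantizes to the fricative [z]. /d/ is a stop between vowels /e/ and /e/, so it spirantizes to the fricative [z]. /teabaudedesiib/ → teavauzezesiib.
Rule 5 (final devoicing): /b/ is a voiced stop in word-final position, so it devoices to [p]. /teavauzezesiib/ → teavauzezesiip.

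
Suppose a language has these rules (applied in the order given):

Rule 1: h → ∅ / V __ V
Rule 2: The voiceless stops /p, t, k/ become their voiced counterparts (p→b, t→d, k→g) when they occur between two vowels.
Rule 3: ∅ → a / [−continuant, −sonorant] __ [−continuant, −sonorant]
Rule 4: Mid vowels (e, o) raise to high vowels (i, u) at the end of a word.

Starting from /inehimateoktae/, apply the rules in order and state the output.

Rule 1 (intervocalic h-deletion): /h/ occurs between vowels /e/ and /i/, so it deletes. /inehimateoktae/ → ineimateoktae.
Rule 2 (intervocalic voicing): /t/ is a voiceless stop between vowels /a/ and /e/, so it voices to [d]. /ineimateoktae/ → ineimadeoktae.
Rule 3 (stop-cluster a-epenthesis): /k/ and /t/ form a stop–stop cluster, so [a] is inserted between them. /ineimadeoktae/ → ineimadeokatae.
Rule 4 (final vowel raising): /e/ is a mid vowel in word-final position, so it raises to [i]. /ineimadeokatae/ → ineimadeokatai.

ineimadeokatai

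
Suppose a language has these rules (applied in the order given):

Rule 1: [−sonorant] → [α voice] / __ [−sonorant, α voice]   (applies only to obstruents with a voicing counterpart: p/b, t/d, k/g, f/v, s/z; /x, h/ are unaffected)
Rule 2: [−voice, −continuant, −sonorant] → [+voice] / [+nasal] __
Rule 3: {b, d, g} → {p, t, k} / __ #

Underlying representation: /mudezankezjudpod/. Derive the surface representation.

mudezangezjutpot

Rule 1 (regressive voicing assimilation): /d/ precedes the voiceless obstruent /p/, so it devoices to [t] by assimilation. /mudezankezjudpod/ → mudezankezjutpod.
Rule 2 (post-nasal voicing): /k/ is a voiceless stop immediately after the nasal /n/, so it voices to [g]. /mudezankezjutpod/ → mudezangezjutpod.
Rule 3 (final devoicing): /d/ is a voiced stop in word-final position, so it devoices to [t]. /mudezangezjutpod/ → mudezangezjutpot.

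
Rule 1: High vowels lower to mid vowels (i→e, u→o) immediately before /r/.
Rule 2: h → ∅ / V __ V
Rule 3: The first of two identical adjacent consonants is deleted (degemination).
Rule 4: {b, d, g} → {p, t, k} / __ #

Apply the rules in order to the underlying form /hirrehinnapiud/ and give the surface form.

hereinapiut

Rule 1 (pre-rhotic lowering): /i/ is a high vowel immediately before /r/, so it lowers to [e]. /hirrehinnapiud/ → herrehinnapiud.
Rule 2 (intervocalic h-deletion): /h/ occurs between vowels /e/ and /i/, so it deletes. /herrehinnapiud/ → herreinnapiud.
Rule 3 (degemination): /rr/ is a geminate; the first /r/ deletes. /nn/ is a geminate; the first /n/ deletes. /herreinnapiud/ → hereinapiud.
Rule 4 (final devoicing): /d/ is a voiced stop in word-final position, so it devoices to [t]. /hereinapiud/ → hereinapiut.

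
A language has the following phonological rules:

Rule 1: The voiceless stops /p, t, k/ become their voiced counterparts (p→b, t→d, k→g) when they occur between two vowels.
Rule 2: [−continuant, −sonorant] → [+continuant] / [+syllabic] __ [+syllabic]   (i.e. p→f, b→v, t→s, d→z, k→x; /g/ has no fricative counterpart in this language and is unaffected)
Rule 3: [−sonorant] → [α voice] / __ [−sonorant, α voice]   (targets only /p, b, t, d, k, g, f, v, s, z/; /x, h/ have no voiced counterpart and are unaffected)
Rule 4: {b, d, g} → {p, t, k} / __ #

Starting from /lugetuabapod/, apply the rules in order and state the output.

lugezuavavot

Rule 1 (intervocalic voicing): /t/ is a voiceless stop between vowels /e/ and /u/, so it voices to [d]. /p/ is a voiceless stop between vowels /a/ and /o/, so it voices to [b]. /lugetuabapod/ → lugeduababod.
Rule 2 (intervocalic spirantization): /d/ is a stop between vowels /e/ and /u/, so it spirantizes to the fricative [z]. /b/ is a stop between vowels /a/ and /a/, so it spirantizes to the fricative [v]. /b/ is a stop between vowels /a/ and /o/, so it spirantizes to the fricative [v]. /lugeduababod/ → lugezuavavod.
Rule 3 (regressive voicing assimilation): no segment meets the environment; /lugezuavavod/ is unchanged.
Rule 4 (final devoicing): /d/ is a voiced stop in word-final position, so it devoices to [t]. /lugezuavavod/ → lugezuavavot.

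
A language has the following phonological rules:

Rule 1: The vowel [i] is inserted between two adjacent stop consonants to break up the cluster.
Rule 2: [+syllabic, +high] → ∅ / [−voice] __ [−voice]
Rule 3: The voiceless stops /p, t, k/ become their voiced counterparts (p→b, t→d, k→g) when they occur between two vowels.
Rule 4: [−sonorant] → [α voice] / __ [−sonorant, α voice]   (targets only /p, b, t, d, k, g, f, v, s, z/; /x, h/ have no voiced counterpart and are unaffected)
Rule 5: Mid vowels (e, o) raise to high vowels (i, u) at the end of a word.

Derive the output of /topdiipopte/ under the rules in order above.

tobidiibopti

Rule 1 (stop-cluster i-epenthesis): /p/ and /d/ form a stop–stop cluster, so [i] is inserted between them. /p/ and /t/ form a stop–stop cluster, so [i] is inserted between them. /topdiipopte/ → topidiipopite.
Rule 2 (high vowel syncope): /i/ is a high vowel flanked by voiceless consonants /p/ and /t/, so it deletes. /topidiipopite/ → topidiipopte.
Rule 3 (intervocalic voicing): /p/ is a voiceless stop between vowels /o/ and /i/, so it voices to [b]. /p/ is a voiceless stop between vowels /i/ and /o/, so it voices to [b]. /topidiipopte/ → tobidiibopte.
Rule 4 (regressive voicing assimilation): no segment meets the environment; /tobidiibopte/ is unchanged.
Rule 5 (final vowel raising): /e/ is a mid vowel in word-final position, so it raises to [i]. /tobidiibopte/ → tobidiibopti.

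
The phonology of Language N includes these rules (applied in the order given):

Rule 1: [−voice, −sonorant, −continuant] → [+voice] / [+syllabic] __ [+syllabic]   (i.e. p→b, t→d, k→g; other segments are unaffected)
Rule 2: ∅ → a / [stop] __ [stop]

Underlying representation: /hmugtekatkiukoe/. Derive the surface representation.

Rule 1 (intervocalic voicing): /k/ is a voiceless stop between vowels /e/ and /a/, so it voices to [g]. /k/ is a voiceless stop between vowels /u/ and /o/, so it voices to [g]. /hmugtekatkiukoe/ → hmugtegatkiugoe.
Rule 2 (stop-cluster a-epenthesis): /g/ and /t/ form a stop–stop cluster, so [a] is inserted between them. /t/ and /k/ form a stop–stop cluster, so [a] is inserted between them. /hmugtegatkiugoe/ → hmugategatakiugoe.

hmugategatakiugoe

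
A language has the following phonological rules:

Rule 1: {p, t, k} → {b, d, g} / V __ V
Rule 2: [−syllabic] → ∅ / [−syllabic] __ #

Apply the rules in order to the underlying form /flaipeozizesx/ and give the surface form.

flaibeozizes

Rule 1 (intervocalic voicing): /p/ is a voiceless stop between vowels /i/ and /e/, so it voices to [b]. /flaipeozizesx/ → flaibeozizesx.
Rule 2 (final cluster simplification): /x/ is the second consonant of a word-final cluster /sx/, so it deletes. /flaibeozizesx/ → flaibeozizes.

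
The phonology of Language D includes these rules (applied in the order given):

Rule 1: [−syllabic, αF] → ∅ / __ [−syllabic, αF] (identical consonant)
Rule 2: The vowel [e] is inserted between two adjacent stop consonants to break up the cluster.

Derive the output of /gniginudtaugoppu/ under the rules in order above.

Rule 1 (degemination): /pp/ is a geminate; the first /p/ deletes. /gniginudtaugoppu/ → gniginudtaugopu.
Rule 2 (stop-cluster e-epenthesis): /d/ and /t/ form a stop–stop cluster, so [e] is inserted between them. /gniginudtaugopu/ → gniginudetaugopu.

gniginudetaugopu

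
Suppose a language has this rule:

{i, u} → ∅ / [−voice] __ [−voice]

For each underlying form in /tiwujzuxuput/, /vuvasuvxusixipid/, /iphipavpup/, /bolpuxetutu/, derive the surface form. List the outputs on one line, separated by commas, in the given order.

/tiwujzuxuput/: /u/ is a high vowel flanked by voiceless consonants /x/ and /p/, so it deletes. /u/ is a high vowel flanked by voiceless consonants /p/ and /t/, so it deletes. → [tiwujzuxpt].
/vuvasuvxusixipid/: /u/ is a high vowel flanked by voiceless consonants /x/ and /s/, so it deletes. /i/ is a high vowel flanked by voiceless consonants /s/ and /x/, so it deletes. /i/ is a high vowel flanked by voiceless consonants /x/ and /p/, so it deletes. → [vuvasuvxsxpid].
/iphipavpup/: /i/ is a high vowel flanked by voiceless consonants /h/ and /p/, so it deletes. /u/ is a high vowel flanked by voiceless consonants /p/ and /p/, so it deletes. → [iphpavpp].
/bolpuxetutu/: /u/ is a high vowel flanked by voiceless consonants /p/ and /x/, so it deletes. /u/ is a high vowel flanked by voiceless consonants /t/ and /t/, so it deletes. → [bolpxettu].

tiwujzuxpt, vuvasuvxsxpid, iphpavpp, bolpxettu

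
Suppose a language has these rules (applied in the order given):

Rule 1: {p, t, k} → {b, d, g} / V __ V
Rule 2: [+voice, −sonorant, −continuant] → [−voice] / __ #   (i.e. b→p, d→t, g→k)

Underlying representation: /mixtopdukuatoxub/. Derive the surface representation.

mixtopduguadoxup

Rule 1 (intervocalic voicing): /k/ is a voiceless stop between vowels /u/ and /u/, so it voices to [g]. /t/ is a voiceless stop between vowels /a/ and /o/, so it voices to [d]. /mixtopdukuatoxub/ → mixtopduguadoxub.
Rule 2 (final devoicing): /b/ is a voiced stop in word-final position, so it devoices to [p]. /mixtopduguadoxub/ → mixtopduguadoxup.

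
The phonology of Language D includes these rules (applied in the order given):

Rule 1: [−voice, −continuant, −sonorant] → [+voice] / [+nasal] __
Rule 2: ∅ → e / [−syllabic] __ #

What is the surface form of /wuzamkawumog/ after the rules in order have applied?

wuzamgawumoge

Rule 1 (post-nasal voicing): /k/ is a voiceless stop immediately after the nasal /m/, so it voices to [g]. /wuzamkawumog/ → wuzamgawumog.
Rule 2 (final e-epenthesis): the form ends in the consonant /g/, so [e] is inserted word-finally. /wuzamgawumog/ → wuzamgawumoge.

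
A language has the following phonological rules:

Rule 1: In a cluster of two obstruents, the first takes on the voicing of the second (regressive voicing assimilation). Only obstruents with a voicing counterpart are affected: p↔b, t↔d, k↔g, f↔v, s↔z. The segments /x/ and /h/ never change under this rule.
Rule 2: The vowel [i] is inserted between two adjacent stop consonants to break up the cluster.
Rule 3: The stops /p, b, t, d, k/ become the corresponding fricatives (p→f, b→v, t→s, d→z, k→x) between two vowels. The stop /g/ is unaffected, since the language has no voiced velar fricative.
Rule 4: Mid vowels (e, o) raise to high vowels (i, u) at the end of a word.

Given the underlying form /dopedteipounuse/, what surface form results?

dofesiseifounusi

Rule 1 (regressive voicing assimilation): /d/ precedes the voiceless obstruent /t/, so it devoices to [t] by assimilation. /dopedteipounuse/ → dopetteipounuse.
Rule 2 (stop-cluster i-epenthesis): /t/ and /t/ form a stop–stop cluster, so [i] is inserted between them. /dopetteipounuse/ → dopetiteipounuse.
Rule 3 (intervocalic spirantization): /p/ is a stop between vowels /o/ and /e/, so it spirantizes to the fricative [f]. /t/ is a stop between vowels /e/ and /i/, so it spirantizes to the fricative [s]. /t/ is a stop between vowels /i/ and /e/, so it spirantizes to the fricative [s]. /p/ is a stop between vowels /i/ and /o/, so it spirantizes to the fricative [f]. /dopetiteipounuse/ → dofesiseifounuse.
Rule 4 (final vowel raising): /e/ is a mid vowel in word-final position, so it raises to [i]. /dofesiseifounuse/ → dofesiseifounusi.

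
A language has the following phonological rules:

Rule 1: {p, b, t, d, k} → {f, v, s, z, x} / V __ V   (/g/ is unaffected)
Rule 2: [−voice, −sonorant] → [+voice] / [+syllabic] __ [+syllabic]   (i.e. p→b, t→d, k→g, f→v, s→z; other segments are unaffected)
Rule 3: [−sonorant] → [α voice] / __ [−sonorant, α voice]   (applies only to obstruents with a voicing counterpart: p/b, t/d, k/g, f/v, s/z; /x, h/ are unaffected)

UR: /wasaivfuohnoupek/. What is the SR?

Rule 1 (intervocalic spirantization): /p/ is a stop between vowels /u/ and /e/, so it spirantizes to the fricative [f]. /wasaivfuohnoupek/ → wasaivfuohnoufek.
Rule 2 (intervocalic voicing): /s/ is a voiceless obstruent between vowels /a/ and /a/, so it voices to [z]. /f/ is a voiceless obstruent between vowels /u/ and /e/, so it voices to [v]. /wasaivfuohnoufek/ → wazaivfuohnouvek.
Rule 3 (regressive voicing assimilation): /v/ precedes the voiceless obstruent /f/, so it devoices to [f] by assimilation. /wazaivfuohnouvek/ → wazaiffuohnouvek.

wazaiffuohnouvek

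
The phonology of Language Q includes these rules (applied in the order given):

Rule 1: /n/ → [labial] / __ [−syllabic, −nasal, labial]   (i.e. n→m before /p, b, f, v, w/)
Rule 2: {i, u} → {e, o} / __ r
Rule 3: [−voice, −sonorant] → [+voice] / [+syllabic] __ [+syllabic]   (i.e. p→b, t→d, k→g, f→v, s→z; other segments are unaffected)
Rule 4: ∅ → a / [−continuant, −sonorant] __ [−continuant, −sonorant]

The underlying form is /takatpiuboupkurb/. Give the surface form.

tagatapiuboupakorb

Rule 1 (nasal place assimilation): no segment meets the environment; /takatpiuboupkurb/ is unchanged.
Rule 2 (pre-rhotic lowering): /u/ is a high vowel immediately before /r/, so it lowers to [o]. /takatpiuboupkurb/ → takatpiuboupkorb.
Rule 3 (intervocalic voicing): /k/ is a voiceless obstruent between vowels /a/ and /a/, so it voices to [g]. /takatpiuboupkorb/ → tagatpiuboupkorb.
Rule 4 (stop-cluster a-epenthesis): /t/ and /p/ form a stop–stop cluster, so [a] is inserted between them. /p/ and /k/ form a stop–stop cluster, so [a] is inserted between them. /tagatpiuboupkorb/ → tagatapiuboupakorb.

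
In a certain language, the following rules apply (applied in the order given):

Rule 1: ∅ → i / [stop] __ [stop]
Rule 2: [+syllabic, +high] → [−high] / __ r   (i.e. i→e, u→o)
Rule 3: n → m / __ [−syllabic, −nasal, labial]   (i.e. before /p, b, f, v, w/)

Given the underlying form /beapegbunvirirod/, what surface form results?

beapegibumvererod

Rule 1 (stop-cluster i-epenthesis): /g/ and /b/ form a stop–stop cluster, so [i] is inserted between them. /beapegbunvirirod/ → beapegibunvirirod.
Rule 2 (pre-rhotic lowering): /i/ is a high vowel immediately before /r/, so it lowers to [e]. /i/ is a high vowel immediately before /r/, so it lowers to [e]. /beapegibunvirirod/ → beapegibunvererod.
Rule 3 (nasal place assimilation): /n/ precedes the labial consonant /v/, so it assimilates in place to [m]. /beapegibunvererod/ → beapegibumvererod.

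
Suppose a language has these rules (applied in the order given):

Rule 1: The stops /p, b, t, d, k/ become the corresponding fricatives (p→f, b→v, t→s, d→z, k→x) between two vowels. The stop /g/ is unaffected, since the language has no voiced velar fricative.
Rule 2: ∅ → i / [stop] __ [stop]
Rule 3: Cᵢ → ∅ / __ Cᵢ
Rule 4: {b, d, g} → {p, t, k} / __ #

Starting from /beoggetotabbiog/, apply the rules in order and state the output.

Rule 1 (intervocalic spirantization): /t/ is a stop between vowels /e/ and /o/, so it spirantizes to the fricative [s]. /t/ is a stop between vowels /o/ and /a/, so it spirantizes to the fricative [s]. /beoggetotabbiog/ → beoggesosabbiog.
Rule 2 (stop-cluster i-epenthesis): /g/ and /g/ form a stop–stop cluster, so [i] is inserted between them. /b/ and /b/ form a stop–stop cluster, so [i] is inserted between them. /beoggesosabbiog/ → beogigesosabibiog.
Rule 3 (degemination): no segment meets the environment; /beogigesosabibiog/ is unchanged.
Rule 4 (final devoicing): /g/ is a voiced stop in word-final position, so it devoices to [k]. /beogigesosabibiog/ → beogigesosabibiok.

beogigesosabibiok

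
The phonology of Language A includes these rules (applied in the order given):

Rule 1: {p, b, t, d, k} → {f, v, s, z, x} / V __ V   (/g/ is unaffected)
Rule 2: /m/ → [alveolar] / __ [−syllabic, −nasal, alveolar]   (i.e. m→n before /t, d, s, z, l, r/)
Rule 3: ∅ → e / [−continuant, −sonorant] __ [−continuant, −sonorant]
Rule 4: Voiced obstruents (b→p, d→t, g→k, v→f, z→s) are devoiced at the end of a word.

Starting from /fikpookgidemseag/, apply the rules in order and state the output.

Rule 1 (intervocalic spirantization): /d/ is a stop between vowels /i/ and /e/, so it spirantizes to the fricative [z]. /fikpookgidemseag/ → fikpookgizemseag.
Rule 2 (nasal place assimilation): /m/ precedes the alveolar consonant /s/, so it assimilates in place to [n]. /fikpookgizemseag/ → fikpookgizenseag.
Rule 3 (stop-cluster e-epenthesis): /k/ and /p/ form a stop–stop cluster, so [e] is inserted between them. /k/ and /g/ form a stop–stop cluster, so [e] is inserted between them. /fikpookgizenseag/ → fikepookegizenseag.
Rule 4 (final devoicing): /g/ is a voiced obstruent in word-final position, so it devoices to [k]. /fikepookegizenseag/ → fikepookegizenseak.

fikepookegizenseak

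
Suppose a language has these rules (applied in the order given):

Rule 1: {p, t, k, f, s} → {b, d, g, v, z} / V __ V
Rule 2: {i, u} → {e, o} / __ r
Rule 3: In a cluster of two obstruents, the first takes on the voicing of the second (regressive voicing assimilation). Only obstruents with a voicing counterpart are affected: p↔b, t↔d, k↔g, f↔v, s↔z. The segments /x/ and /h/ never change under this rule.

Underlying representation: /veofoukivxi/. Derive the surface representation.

veovougifxi

Rule 1 (intervocalic voicing): /f/ is a voiceless obstruent between vowels /o/ and /o/, so it voices to [v]. /k/ is a voiceless obstruent between vowels /u/ and /i/, so it voices to [g]. /veofoukivxi/ → veovougivxi.
Rule 2 (pre-rhotic lowering): no segment meets the environment; /veovougivxi/ is unchanged.
Rule 3 (regressive voicing assimilation): /v/ precedes the voiceless obstruent /x/, so it devoices to [f] by assimilation. /veovougivxi/ → veovougifxi.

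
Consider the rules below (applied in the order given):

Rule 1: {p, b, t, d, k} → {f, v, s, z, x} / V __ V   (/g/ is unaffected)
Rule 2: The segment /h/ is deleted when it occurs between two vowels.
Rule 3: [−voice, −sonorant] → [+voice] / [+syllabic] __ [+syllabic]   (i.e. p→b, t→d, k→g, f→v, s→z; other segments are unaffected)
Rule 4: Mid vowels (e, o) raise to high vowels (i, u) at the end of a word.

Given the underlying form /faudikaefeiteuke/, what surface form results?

Rule 1 (intervocalic spirantization): /d/ is a stop between vowels /u/ and /i/, so it spirantizes to the fricative [z]. /k/ is a stop between vowels /i/ and /a/, so it spirantizes to the fricative [x]. /t/ is a stop between vowels /i/ and /e/, so it spirantizes to the fricative [s]. /k/ is a stop between vowels /u/ and /e/, so it spirantizes to the fricative [x]. /faudikaefeiteuke/ → fauzixaefeiseuxe.
Rule 2 (intervocalic h-deletion): no segment meets the environment; /fauzixaefeiseuxe/ is unchanged.
Rule 3 (intervocalic voicing): /f/ is a voiceless obstruent between vowels /e/ and /e/, so it voices to [v]. /s/ is a voiceless obstruent between vowels /i/ and /e/, so it voices to [z]. /fauzixaefeiseuxe/ → fauzixaeveizeuxe.
Rule 4 (final vowel raising): /e/ is a mid vowel in word-final position, so it raises to [i]. /fauzixaeveizeuxe/ → fauzixaeveizeuxi.

fauzixaeveizeuxi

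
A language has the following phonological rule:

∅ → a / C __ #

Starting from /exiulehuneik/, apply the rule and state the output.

the form ends in the consonant /k/, so [a] is inserted word-finally.
Surface form: [exiulehuneika].

exiulehuneika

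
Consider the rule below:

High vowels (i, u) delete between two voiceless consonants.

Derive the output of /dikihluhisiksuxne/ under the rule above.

/i/ is a high vowel flanked by voiceless consonants /k/ and /h/, so it deletes.
/i/ is a high vowel flanked by voiceless consonants /h/ and /s/, so it deletes.
/i/ is a high vowel flanked by voiceless consonants /s/ and /k/, so it deletes.
/u/ is a high vowel flanked by voiceless consonants /s/ and /x/, so it deletes.
Surface form: [dikhluhsksxne].

dikhluhsksxne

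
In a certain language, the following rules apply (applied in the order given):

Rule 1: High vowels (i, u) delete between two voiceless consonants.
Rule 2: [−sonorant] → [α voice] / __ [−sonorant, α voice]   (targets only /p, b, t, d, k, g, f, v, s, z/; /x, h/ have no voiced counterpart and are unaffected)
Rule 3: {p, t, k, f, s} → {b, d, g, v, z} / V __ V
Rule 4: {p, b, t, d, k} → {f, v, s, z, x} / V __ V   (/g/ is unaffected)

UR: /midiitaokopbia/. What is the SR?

miziizaogobbia

Rule 1 (high vowel syncope): no segment meets the environment; /midiitaokopbia/ is unchanged.
Rule 2 (regressive voicing assimilation): /p/ precedes the voiced obstruent /b/, so it voices to [b] by assimilation. /midiitaokopbia/ → midiitaokobbia.
Rule 3 (intervocalic voicing): /t/ is a voiceless obstruent between vowels /i/ and /a/, so it voices to [d]. /k/ is a voiceless obstruent between vowels /o/ and /o/, so it voices to [g]. /midiitaokobbia/ → midiidaogobbia.
Rule 4 (intervocalic spirantization): /d/ is a stop between vowels /i/ and /i/, so it spirantizes to the fricative [z]. /d/ is a stop between vowels /i/ and /a/, so it spirantizes to the fricative [z]. /midiidaogobbia/ → miziizaogobbia.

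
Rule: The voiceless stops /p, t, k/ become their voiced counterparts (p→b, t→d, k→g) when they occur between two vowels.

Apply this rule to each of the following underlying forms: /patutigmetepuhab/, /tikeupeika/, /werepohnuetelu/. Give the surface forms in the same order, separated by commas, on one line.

padudigmedebuhab, tigeubeiga, werebohnuedelu

/patutigmetepuhab/: /t/ is a voiceless stop between vowels /a/ and /u/, so it voices to [d]. /t/ is a voiceless stop between vowels /u/ and /i/, so it voices to [d]. /t/ is a voiceless stop between vowels /e/ and /e/, so it voices to [d]. /p/ is a voiceless stop between vowels /e/ and /u/, so it voices to [b]. → [padudigmedebuhab].
/tikeupeika/: /k/ is a voiceless stop between vowels /i/ and /e/, so it voices to [g]. /p/ is a voiceless stop between vowels /u/ and /e/, so it voices to [b]. /k/ is a voiceless stop between vowels /i/ and /a/, so it voices to [g]. → [tigeubeiga].
/werepohnuetelu/: /p/ is a voiceless stop between vowels /e/ and /o/, so it voices to [b]. /t/ is a voiceless stop between vowels /e/ and /e/, so it voices to [d]. → [werebohnuedelu].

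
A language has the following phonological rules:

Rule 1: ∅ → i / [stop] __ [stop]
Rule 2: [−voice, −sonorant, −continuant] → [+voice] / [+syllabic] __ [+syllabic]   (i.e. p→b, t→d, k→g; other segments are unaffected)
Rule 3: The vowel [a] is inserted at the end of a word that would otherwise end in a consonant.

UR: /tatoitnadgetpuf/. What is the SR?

tadoitnadigedibufa

Rule 1 (stop-cluster i-epenthesis): /d/ and /g/ form a stop–stop cluster, so [i] is inserted between them. /t/ and /p/ form a stop–stop cluster, so [i] is inserted between them. /tatoitnadgetpuf/ → tatoitnadigetipuf.
Rule 2 (intervocalic voicing): /t/ is a voiceless stop between vowels /a/ and /o/, so it voices to [d]. /t/ is a voiceless stop between vowels /e/ and /i/, so it voices to [d]. /p/ is a voiceless stop between vowels /i/ and /u/, so it voices to [b]. /tatoitnadigetipuf/ → tadoitnadigedibuf.
Rule 3 (final a-epenthesis): the form ends in the consonant /f/, so [a] is inserted word-finally. /tadoitnadigedibuf/ → tadoitnadigedibufa.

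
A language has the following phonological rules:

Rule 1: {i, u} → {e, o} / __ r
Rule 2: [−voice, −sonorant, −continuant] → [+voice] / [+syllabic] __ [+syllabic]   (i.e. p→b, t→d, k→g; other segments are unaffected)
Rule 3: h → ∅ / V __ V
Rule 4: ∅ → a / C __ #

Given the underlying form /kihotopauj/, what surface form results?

Rule 1 (pre-rhotic lowering): no segment meets the environment; /kihotopauj/ is unchanged.
Rule 2 (intervocalic voicing): /t/ is a voiceless stop between vowels /o/ and /o/, so it voices to [d]. /p/ is a voiceless stop between vowels /o/ and /a/, so it voices to [b]. /kihotopauj/ → kihodobauj.
Rule 3 (intervocalic h-deletion): /h/ occurs between vowels /i/ and /o/, so it deletes. /kihodobauj/ → kiodobauj.
Rule 4 (final a-epenthesis): the form ends in the consonant /j/, so [a] is inserted word-finally. /kiodobauj/ → kiodobauja.

kiodobauja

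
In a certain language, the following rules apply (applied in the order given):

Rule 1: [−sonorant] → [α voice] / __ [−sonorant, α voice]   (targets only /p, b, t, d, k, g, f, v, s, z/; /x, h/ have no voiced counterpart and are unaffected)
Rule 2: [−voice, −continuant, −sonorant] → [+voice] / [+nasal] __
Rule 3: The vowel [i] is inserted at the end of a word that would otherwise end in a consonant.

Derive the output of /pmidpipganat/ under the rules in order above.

Rule 1 (regressive voicing assimilation): /d/ precedes the voiceless obstruent /p/, so it devoices to [t] by assimilation. /p/ precedes the voiced obstruent /g/, so it voices to [b] by assimilation. /pmidpipganat/ → pmitpibganat.
Rule 2 (post-nasal voicing): no segment meets the environment; /pmitpibganat/ is unchanged.
Rule 3 (final i-epenthesis): the form ends in the consonant /t/, so [i] is inserted word-finally. /pmitpibganat/ → pmitpibganati.

pmitpibganati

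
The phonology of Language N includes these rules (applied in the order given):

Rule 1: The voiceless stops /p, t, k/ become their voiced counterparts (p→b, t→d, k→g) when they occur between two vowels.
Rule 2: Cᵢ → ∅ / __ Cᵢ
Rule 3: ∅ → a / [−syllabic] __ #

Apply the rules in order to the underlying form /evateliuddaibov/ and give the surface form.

Rule 1 (intervocalic voicing): /t/ is a voiceless stop between vowels /a/ and /e/, so it voices to [d]. /evateliuddaibov/ → evadeliuddaibov.
Rule 2 (degemination): /dd/ is a geminate; the first /d/ deletes. /evadeliuddaibov/ → evadeliudaibov.
Rule 3 (final a-epenthesis): the form ends in the consonant /v/, so [a] is inserted word-finally. /evadeliudaibov/ → evadeliudaibova.

evadeliudaibova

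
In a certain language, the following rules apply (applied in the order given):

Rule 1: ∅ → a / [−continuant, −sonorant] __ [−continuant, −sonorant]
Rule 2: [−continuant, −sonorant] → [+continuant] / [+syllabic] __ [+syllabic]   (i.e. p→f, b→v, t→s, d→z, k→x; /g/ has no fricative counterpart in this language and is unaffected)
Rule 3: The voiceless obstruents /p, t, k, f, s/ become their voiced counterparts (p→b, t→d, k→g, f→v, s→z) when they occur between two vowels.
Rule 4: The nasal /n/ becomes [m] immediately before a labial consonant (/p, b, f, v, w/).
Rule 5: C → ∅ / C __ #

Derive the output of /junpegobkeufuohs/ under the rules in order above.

Rule 1 (stop-cluster a-epenthesis): /b/ and /k/ form a stop–stop cluster, so [a] is inserted between them. /junpegobkeufuohs/ → junpegobakeufuohs.
Rule 2 (intervocalic spirantization): /b/ is a stop between vowels /o/ and /a/, so it spirantizes to the fricative [v]. /k/ is a stop between vowels /a/ and /e/, so it spirantizes to the fricative [x]. /junpegobakeufuohs/ → junpegovaxeufuohs.
Rule 3 (intervocalic voicing): /f/ is a voiceless obstruent between vowels /u/ and /u/, so it voices to [v]. /junpegovaxeufuohs/ → junpegovaxeuvuohs.
Rule 4 (nasal place assimilation): /n/ precedes the labial consonant /p/, so it assimilates in place to [m]. /junpegovaxeuvuohs/ → jumpegovaxeuvuohs.
Rule 5 (final cluster simplification): /s/ is the second consonant of a word-final cluster /hs/, so it deletes. /jumpegovaxeuvuohs/ → jumpegovaxeuvuoh.

jumpegovaxeuvuoh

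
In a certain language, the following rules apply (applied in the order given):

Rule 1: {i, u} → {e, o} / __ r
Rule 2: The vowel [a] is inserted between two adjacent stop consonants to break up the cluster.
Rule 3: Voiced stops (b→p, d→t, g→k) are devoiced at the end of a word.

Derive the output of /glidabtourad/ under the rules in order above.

Rule 1 (pre-rhotic lowering): /u/ is a high vowel immediately before /r/, so it lowers to [o]. /glidabtourad/ → glidabtoorad.
Rule 2 (stop-cluster a-epenthesis): /b/ and /t/ form a stop–stop cluster, so [a] is inserted between them. /glidabtoorad/ → glidabatoorad.
Rule 3 (final devoicing): /d/ is a voiced stop in word-final position, so it devoices to [t]. /glidabatoorad/ → glidabatoorat.

glidabatoorat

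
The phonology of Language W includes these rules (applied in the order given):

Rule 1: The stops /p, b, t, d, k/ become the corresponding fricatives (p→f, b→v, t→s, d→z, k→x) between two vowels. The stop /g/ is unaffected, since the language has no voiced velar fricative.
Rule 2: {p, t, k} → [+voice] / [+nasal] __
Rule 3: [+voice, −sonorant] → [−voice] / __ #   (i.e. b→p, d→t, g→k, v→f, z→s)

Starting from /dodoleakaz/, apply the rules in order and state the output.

dozoleaxas

Rule 1 (intervocalic spirantization): /d/ is a stop between vowels /o/ and /o/, so it spirantizes to the fricative [z]. /k/ is a stop between vowels /a/ and /a/, so it spirantizes to the fricative [x]. /dodoleakaz/ → dozoleaxaz.
Rule 2 (post-nasal voicing): no segment meets the environment; /dozoleaxaz/ is unchanged.
Rule 3 (final devoicing): /z/ is a voiced obstruent in word-final position, so it devoices to [s]. /dozoleaxaz/ → dozoleaxas.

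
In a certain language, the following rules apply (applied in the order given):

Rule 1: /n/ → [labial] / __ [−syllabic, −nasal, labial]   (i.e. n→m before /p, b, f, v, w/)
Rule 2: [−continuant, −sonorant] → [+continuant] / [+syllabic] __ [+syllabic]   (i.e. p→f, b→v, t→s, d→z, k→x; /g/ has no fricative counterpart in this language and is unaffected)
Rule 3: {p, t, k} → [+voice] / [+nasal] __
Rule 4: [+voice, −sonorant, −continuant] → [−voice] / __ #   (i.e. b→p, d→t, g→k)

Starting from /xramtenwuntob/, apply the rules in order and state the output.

xramdemwundop

Rule 1 (nasal place assimilation): /n/ precedes the labial consonant /w/, so it assimilates in place to [m]. /xramtenwuntob/ → xramtemwuntob.
Rule 2 (intervocalic spirantization): no segment meets the environment; /xramtemwuntob/ is unchanged.
Rule 3 (post-nasal voicing): /t/ is a voiceless stop immediately after the nasal /m/, so it voices to [d]. /t/ is a voiceless stop immediately after the nasal /n/, so it voices to [d]. /xramtemwuntob/ → xramdemwundob.
Rule 4 (final devoicing): /b/ is a voiced stop in word-final position, so it devoices to [p]. /xramdemwundob/ → xramdemwundop.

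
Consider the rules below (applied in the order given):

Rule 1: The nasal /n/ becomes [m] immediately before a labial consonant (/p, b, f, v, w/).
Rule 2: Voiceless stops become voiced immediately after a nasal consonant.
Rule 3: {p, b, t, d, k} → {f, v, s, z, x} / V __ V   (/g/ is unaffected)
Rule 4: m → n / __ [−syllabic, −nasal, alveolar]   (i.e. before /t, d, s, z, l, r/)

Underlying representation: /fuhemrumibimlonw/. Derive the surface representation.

Rule 1 (nasal place assimilation): /n/ precedes the labial consonant /w/, so it assimilates in place to [m]. /fuhemrumibimlonw/ → fuhemrumibimlomw.
Rule 2 (post-nasal voicing): no segment meets the environment; /fuhemrumibimlomw/ is unchanged.
Rule 3 (intervocalic spirantization): /b/ is a stop between vowels /i/ and /i/, so it spirantizes to the fricative [v]. /fuhemrumibimlomw/ → fuhemrumivimlomw.
Rule 4 (nasal place assimilation): /m/ precedes the alveolar consonant /r/, so it assimilates in place to [n]. /m/ precedes the alveolar consonant /l/, so it assimilates in place to [n]. /fuhemrumivimlomw/ → fuhenrumivinlomw.

fuhenrumivinlomw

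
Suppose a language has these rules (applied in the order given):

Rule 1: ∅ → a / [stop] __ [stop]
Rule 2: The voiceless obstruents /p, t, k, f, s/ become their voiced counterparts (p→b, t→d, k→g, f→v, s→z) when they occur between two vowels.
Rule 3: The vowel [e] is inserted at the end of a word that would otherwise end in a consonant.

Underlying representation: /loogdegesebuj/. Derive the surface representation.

loogadegezebuje

Rule 1 (stop-cluster a-epenthesis): /g/ and /d/ form a stop–stop cluster, so [a] is inserted between them. /loogdegesebuj/ → loogadegesebuj.
Rule 2 (intervocalic voicing): /s/ is a voiceless obstruent between vowels /e/ and /e/, so it voices to [z]. /loogadegesebuj/ → loogadegezebuj.
Rule 3 (final e-epenthesis): the form ends in the consonant /j/, so [e] is inserted word-finally. /loogadegezebuj/ → loogadegezebuje.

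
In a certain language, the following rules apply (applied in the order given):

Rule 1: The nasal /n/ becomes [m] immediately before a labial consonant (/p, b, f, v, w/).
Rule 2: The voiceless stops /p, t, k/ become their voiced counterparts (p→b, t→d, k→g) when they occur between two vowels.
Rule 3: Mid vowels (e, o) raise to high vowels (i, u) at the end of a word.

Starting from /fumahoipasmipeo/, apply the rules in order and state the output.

Rule 1 (nasal place assimilation): no segment meets the environment; /fumahoipasmipeo/ is unchanged.
Rule 2 (intervocalic voicing): /p/ is a voiceless stop between vowels /i/ and /a/, so it voices to [b]. /p/ is a voiceless stop between vowels /i/ and /e/, so it voices to [b]. /fumahoipasmipeo/ → fumahoibasmibeo.
Rule 3 (final vowel raising): /o/ is a mid vowel in word-final position, so it raises to [u]. /fumahoibasmibeo/ → fumahoibasmibeu.

fumahoibasmibeu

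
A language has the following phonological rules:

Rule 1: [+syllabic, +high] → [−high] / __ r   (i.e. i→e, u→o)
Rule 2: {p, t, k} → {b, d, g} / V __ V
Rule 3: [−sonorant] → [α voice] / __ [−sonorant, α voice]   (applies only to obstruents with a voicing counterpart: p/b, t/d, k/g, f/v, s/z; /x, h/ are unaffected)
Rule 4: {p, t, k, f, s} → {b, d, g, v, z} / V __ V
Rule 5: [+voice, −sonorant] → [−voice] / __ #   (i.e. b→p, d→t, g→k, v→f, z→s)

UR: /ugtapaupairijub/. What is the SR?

uktabaubaerijup

Rule 1 (pre-rhotic lowering): /i/ is a high vowel immediately before /r/, so it lowers to [e]. /ugtapaupairijub/ → ugtapaupaerijub.
Rule 2 (intervocalic voicing): /p/ is a voiceless stop between vowels /a/ and /a/, so it voices to [b]. /p/ is a voiceless stop between vowels /u/ and /a/, so it voices to [b]. /ugtapaupaerijub/ → ugtabaubaerijub.
Rule 3 (regressive voicing assimilation): /g/ precedes the voiceless obstruent /t/, so it devoices to [k] by assimilation. /ugtabaubaerijub/ → uktabaubaerijub.
Rule 4 (intervocalic voicing): no segment meets the environment; /uktabaubaerijub/ is unchanged.
Rule 5 (final devoicing): /b/ is a voiced obstruent in word-final position, so it devoices to [p]. /uktabaubaerijub/ → uktabaubaerijup.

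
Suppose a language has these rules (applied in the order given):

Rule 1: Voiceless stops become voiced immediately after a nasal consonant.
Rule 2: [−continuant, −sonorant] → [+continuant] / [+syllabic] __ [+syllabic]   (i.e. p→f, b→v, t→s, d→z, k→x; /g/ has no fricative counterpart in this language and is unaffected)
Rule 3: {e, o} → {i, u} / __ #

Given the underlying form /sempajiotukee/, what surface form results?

Rule 1 (post-nasal voicing): /p/ is a voiceless stop immediately after the nasal /m/, so it voices to [b]. /sempajiotukee/ → sembajiotukee.
Rule 2 (intervocalic spirantization): /t/ is a stop between vowels /o/ and /u/, so it spirantizes to the fricative [s]. /k/ is a stop between vowels /u/ and /e/, so it spirantizes to the fricative [x]. /sembajiotukee/ → sembajiosuxee.
Rule 3 (final vowel raising): /e/ is a mid vowel in word-final position, so it raises to [i]. /sembajiosuxee/ → sembajiosuxei.

sembajiosuxei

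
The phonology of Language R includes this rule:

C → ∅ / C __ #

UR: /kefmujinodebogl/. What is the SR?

kefmujinodebog

/l/ is the second consonant of a word-final cluster /gl/, so it deletes.
The other instances of /k/, /f/, /m/, /j/, /n/, /d/, /b/, /g/ do not occur in the required environment and remain unchanged.
Surface form: [kefmujinodebog].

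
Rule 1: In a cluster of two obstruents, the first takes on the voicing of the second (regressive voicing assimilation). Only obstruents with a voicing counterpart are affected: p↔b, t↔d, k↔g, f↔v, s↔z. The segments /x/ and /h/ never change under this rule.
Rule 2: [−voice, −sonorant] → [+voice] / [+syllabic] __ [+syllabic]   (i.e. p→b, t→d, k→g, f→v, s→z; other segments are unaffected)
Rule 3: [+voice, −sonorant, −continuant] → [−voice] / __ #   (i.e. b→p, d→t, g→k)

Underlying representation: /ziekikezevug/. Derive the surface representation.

Rule 1 (regressive voicing assimilation): no segment meets the environment; /ziekikezevug/ is unchanged.
Rule 2 (intervocalic voicing): /k/ is a voiceless obstruent between vowels /e/ and /i/, so it voices to [g]. /k/ is a voiceless obstruent between vowels /i/ and /e/, so it voices to [g]. /ziekikezevug/ → ziegigezevug.
Rule 3 (final devoicing): /g/ is a voiced stop in word-final position, so it devoices to [k]. /ziegigezevug/ → ziegigezevuk.

ziegigezevuk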